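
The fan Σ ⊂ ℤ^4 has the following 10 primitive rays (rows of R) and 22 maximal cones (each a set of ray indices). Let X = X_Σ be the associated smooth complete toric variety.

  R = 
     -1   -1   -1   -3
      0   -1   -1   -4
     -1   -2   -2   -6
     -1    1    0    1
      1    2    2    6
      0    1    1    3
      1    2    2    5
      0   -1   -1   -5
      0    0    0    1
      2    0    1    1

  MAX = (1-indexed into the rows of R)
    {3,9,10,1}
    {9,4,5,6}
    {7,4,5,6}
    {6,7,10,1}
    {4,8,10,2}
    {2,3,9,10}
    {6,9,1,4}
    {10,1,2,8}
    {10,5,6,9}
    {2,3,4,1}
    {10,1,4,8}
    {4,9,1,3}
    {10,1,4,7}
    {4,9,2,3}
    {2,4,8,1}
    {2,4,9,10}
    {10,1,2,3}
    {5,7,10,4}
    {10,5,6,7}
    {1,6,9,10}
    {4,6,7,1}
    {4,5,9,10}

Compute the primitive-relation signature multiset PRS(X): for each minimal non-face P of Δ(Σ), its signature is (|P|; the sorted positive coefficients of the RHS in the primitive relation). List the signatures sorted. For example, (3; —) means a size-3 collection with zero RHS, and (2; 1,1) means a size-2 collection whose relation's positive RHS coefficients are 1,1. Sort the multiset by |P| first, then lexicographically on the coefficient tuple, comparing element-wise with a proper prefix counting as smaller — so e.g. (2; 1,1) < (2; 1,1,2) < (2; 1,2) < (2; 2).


18 collections generate NE(X_Σ); each relation:

  P={3,5}:  v_{3} + v_{5} = 0  so sig = (2; —)
  P={1,5}:  v_{1} + v_{5} = v_{6}  so sig = (2; 1)
  P={3,6}:  v_{3} + v_{6} = v_{1}  so sig = (2; 1)
  P={7,9}:  v_{7} + v_{9} = v_{5}  so sig = (2; 1)
  P={8,9}:  v_{8} + v_{9} = v_{2}  so sig = (2; 1)
  P={2,5}:  v_{2} + v_{5} = v_{4} + v_{10}  so sig = (2; 1,1)
  P={2,6}:  v_{2} + v_{6} = v_{1} + v_{4} + v_{10}  so sig = (2; 1,1,1)
  P={3,7}:  v_{3} + v_{7} = v_{1} + v_{4} + v_{10}  so sig = (2; 1,1,1)
  P={3,8}:  v_{3} + v_{8} = v_{1} + 2·v_{2}  so sig = (2; 1,2)
  P={2,7}:  v_{2} + v_{7} = v_{1} + 2·v_{4} + 2·v_{10}  so sig = (2; 1,2,2)
  P={5,8}:  v_{5} + v_{8} = v_{1} + 2·v_{4} + 2·v_{10}  so sig = (2; 1,2,2)
  P={6,8}:  v_{6} + v_{8} = 2·v_{1} + 2·v_{4} + 2·v_{10}  so sig = (2; 2,2,2)
  P={7,8}:  v_{7} + v_{8} = 2·v_{1} + 3·v_{4} + 3·v_{10}  so sig = (2; 2,3,3)
  P={1,2,9}:  v_{1} + v_{2} + v_{9} = v_{3}  so sig = (3; 1)
  P={3,4,10}:  v_{3} + v_{4} + v_{10} = v_{2}  so sig = (3; 1)
  P={4,6,10}:  v_{4} + v_{6} + v_{10} = v_{7}  so sig = (3; 1)
  P={1,4,9,10}:  v_{1} + v_{4} + v_{9} + v_{10} = 0  so sig = (4; —)
  P={1,2,4,10}:  v_{1} + v_{2} + v_{4} + v_{10} = v_{8}  so sig = (4; 1)

Hence PRS(X_Σ) =
    (2; —)
    (2; 1)
    (2; 1)
    (2; 1)
    (2; 1)
    (2; 1,1)
    (2; 1,1,1)
    (2; 1,1,1)
    (2; 1,2)
    (2; 1,2,2)
    (2; 1,2,2)
    (2; 2,2,2)
    (2; 2,3,3)
    (3; 1)
    (3; 1)
    (3; 1)
    (4; —)
    (4; 1)


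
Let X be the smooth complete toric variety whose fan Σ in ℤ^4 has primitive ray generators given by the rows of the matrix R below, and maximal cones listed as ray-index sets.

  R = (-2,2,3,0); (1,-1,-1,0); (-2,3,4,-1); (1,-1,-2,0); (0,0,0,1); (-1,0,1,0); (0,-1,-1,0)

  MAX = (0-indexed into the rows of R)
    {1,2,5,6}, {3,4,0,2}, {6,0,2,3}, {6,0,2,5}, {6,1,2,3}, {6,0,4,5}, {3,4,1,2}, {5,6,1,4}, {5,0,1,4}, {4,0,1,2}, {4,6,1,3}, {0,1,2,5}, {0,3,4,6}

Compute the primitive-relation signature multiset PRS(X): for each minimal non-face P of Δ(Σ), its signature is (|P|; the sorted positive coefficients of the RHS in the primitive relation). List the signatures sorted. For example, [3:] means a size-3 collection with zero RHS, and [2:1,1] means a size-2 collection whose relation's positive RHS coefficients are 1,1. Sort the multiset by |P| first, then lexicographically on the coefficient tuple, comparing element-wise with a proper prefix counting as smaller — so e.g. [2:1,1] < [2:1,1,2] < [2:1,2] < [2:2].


|primitive collections| = 5. Relations:

  {3,5}:  v_{3} + v_{5} = v_{6}  so sig = [2:1]
  {0,1,3}:  v_{0} + v_{1} + v_{3} = 0  so sig = [3:]
  {0,1,6}:  v_{0} + v_{1} + v_{6} = v_{5}  so sig = [3:1]
  {2,4,6}:  v_{2} + v_{4} + v_{6} = v_{0}  so sig = [3:1]
  {2,4,5}:  v_{2} + v_{4} + v_{5} = 2·v_{0} + v_{1}  so sig = [3:1,2]

so the primitive-relation signature multiset is
{ [2:1],  [3:],  [3:1] ×2,  [3:1,2] }


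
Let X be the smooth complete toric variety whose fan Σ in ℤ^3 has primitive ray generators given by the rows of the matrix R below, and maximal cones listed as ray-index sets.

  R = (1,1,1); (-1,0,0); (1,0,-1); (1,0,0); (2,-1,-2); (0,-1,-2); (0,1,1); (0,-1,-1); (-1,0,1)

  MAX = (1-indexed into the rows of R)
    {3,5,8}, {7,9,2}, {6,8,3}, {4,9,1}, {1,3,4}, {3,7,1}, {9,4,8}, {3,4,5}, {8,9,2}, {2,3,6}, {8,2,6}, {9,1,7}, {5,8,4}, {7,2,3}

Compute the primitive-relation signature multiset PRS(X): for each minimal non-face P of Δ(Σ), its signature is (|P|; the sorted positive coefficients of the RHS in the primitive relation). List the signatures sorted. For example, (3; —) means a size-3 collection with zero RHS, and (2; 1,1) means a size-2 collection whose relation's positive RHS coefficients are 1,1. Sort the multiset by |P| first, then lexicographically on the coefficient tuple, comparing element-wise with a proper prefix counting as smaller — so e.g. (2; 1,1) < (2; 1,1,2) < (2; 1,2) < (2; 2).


17 minimal non-faces of Δ(Σ) (on 9 rays):

  P={2,4}:  v_{2} + v_{4} = 0  ⇒ sig = (2; —)
  P={3,9}:  v_{3} + v_{9} = 0  ⇒ sig = (2; —)
  P={7,8}:  v_{7} + v_{8} = 0  ⇒ sig = (2; —)
  P={1,2}:  v_{1} + v_{2} = v_{7}  ⇒ sig = (2; 1)
  P={1,6}:  v_{1} + v_{6} = v_{3}  ⇒ sig = (2; 1)
  P={1,8}:  v_{1} + v_{8} = v_{4}  ⇒ sig = (2; 1)
  P={4,7}:  v_{4} + v_{7} = v_{1}  ⇒ sig = (2; 1)
  P={2,5}:  v_{2} + v_{5} = v_{3} + v_{8}  ⇒ sig = (2; 1,1)
  P={4,6}:  v_{4} + v_{6} = v_{3} + v_{8}  ⇒ sig = (2; 1,1)
  P={5,7}:  v_{5} + v_{7} = v_{3} + v_{4}  ⇒ sig = (2; 1,1)
  P={5,9}:  v_{5} + v_{9} = v_{4} + v_{8}  ⇒ sig = (2; 1,1)
  P={6,7}:  v_{6} + v_{7} = v_{2} + v_{3}  ⇒ sig = (2; 1,1)
  P={6,9}:  v_{6} + v_{9} = v_{2} + v_{8}  ⇒ sig = (2; 1,1)
  P={1,5}:  v_{1} + v_{5} = v_{3} + 2·v_{4}  ⇒ sig = (2; 1,2)
  P={5,6}:  v_{5} + v_{6} = 2·v_{3} + 2·v_{8}  ⇒ sig = (2; 2,2)
  P={2,3,8}:  v_{2} + v_{3} + v_{8} = v_{6}  ⇒ sig = (3; 1)
  P={3,4,8}:  v_{3} + v_{4} + v_{8} = v_{5}  ⇒ sig = (3; 1)

Sorted signature multiset PRS(X):
[(2; —), (2; —), (2; —), (2; 1), (2; 1), (2; 1), (2; 1), (2; 1,1), (2; 1,1), (2; 1,1), (2; 1,1), (2; 1,1), (2; 1,1), (2; 1,2), (2; 2,2), (3; 1), (3; 1)]


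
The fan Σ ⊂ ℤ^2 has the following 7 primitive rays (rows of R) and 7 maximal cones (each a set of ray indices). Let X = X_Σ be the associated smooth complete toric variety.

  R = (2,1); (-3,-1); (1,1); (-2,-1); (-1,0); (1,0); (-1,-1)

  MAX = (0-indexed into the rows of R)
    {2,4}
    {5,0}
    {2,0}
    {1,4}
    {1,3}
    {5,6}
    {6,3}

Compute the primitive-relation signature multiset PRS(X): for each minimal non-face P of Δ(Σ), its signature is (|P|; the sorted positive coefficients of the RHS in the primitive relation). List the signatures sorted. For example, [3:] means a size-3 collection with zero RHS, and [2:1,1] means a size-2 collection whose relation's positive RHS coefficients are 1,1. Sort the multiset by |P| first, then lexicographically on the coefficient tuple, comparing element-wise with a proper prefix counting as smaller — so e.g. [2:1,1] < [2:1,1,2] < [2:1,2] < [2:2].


Primitive collections (14):

  • {0,3}:  v_{0} + v_{3} = 0  →  sig = [2:]
  • {2,6}:  v_{2} + v_{6} = 0  →  sig = [2:]
  • {4,5}:  v_{4} + v_{5} = 0  →  sig = [2:]
  • {0,1}:  v_{0} + v_{1} = v_{4}  →  sig = [2:1]
  • {0,4}:  v_{0} + v_{4} = v_{2}  →  sig = [2:1]
  • {0,6}:  v_{0} + v_{6} = v_{5}  →  sig = [2:1]
  • {1,5}:  v_{1} + v_{5} = v_{3}  →  sig = [2:1]
  • {2,3}:  v_{2} + v_{3} = v_{4}  →  sig = [2:1]
  • {2,5}:  v_{2} + v_{5} = v_{0}  →  sig = [2:1]
  • {3,4}:  v_{3} + v_{4} = v_{1}  →  sig = [2:1]
  • {3,5}:  v_{3} + v_{5} = v_{6}  →  sig = [2:1]
  • {4,6}:  v_{4} + v_{6} = v_{3}  →  sig = [2:1]
  • {1,2}:  v_{1} + v_{2} = 2·v_{4}  →  sig = [2:2]
  • {1,6}:  v_{1} + v_{6} = 2·v_{3}  →  sig = [2:2]

Hence PRS(X_Σ) =
{ [2:] ×3,  [2:1] ×9,  [2:2] ×2 }


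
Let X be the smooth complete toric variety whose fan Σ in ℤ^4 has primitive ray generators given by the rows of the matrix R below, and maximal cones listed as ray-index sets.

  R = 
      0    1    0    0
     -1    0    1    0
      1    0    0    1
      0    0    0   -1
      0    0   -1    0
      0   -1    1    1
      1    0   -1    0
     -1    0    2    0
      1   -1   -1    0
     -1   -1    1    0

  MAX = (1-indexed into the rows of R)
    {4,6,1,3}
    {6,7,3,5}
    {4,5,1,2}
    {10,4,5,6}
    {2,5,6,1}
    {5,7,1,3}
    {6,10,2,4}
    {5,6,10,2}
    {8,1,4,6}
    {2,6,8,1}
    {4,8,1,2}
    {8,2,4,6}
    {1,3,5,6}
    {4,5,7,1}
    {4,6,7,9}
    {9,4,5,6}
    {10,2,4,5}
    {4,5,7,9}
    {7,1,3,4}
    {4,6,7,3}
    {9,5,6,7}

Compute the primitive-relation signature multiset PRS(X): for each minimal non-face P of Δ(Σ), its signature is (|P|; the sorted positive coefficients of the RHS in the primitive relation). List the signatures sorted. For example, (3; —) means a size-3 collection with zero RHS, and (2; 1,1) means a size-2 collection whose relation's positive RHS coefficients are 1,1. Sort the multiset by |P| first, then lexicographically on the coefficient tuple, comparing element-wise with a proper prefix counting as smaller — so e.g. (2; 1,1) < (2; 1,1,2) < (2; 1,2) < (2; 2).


20 minimal non-faces of Δ(Σ) (on 10 rays):

  • {2,7}:  v_{2} + v_{7} = 0  ⇒ sig = (2; —)
  • {1,9}:  v_{1} + v_{9} = v_{7}  ⇒ sig = (2; 1)
  • {1,10}:  v_{1} + v_{10} = v_{2}  ⇒ sig = (2; 1)
  • {3,10}:  v_{3} + v_{10} = v_{6}  ⇒ sig = (2; 1)
  • {5,8}:  v_{5} + v_{8} = v_{2}  ⇒ sig = (2; 1)
  • {2,3}:  v_{2} + v_{3} = v_{1} + v_{6}  ⇒ sig = (2; 1,1)
  • {8,9}:  v_{8} + v_{9} = v_{4} + v_{6}  ⇒ sig = (2; 1,1)
  • {2,9}:  v_{2} + v_{9} = v_{4} + v_{5} + v_{6}  ⇒ sig = (2; 1,1,1)
  • {7,8}:  v_{7} + v_{8} = v_{1} + v_{4} + v_{6}  ⇒ sig = (2; 1,1,1)
  • {7,10}:  v_{7} + v_{10} = v_{4} + v_{5} + v_{6}  ⇒ sig = (2; 1,1,1)
  • {8,10}:  v_{8} + v_{10} = 2·v_{2} + v_{4} + v_{6}  ⇒ sig = (2; 1,1,2)
  • {3,9}:  v_{3} + v_{9} = v_{6} + 2·v_{7}  ⇒ sig = (2; 1,2)
  • {3,8}:  v_{3} + v_{8} = 2·v_{1} + v_{4} + 2·v_{6}  ⇒ sig = (2; 1,2,2)
  • {9,10}:  v_{9} + v_{10} = 2·v_{4} + 2·v_{5} + 2·v_{6}  ⇒ sig = (2; 2,2,2)
  • {1,6,7}:  v_{1} + v_{6} + v_{7} = v_{3}  ⇒ sig = (3; 1)
  • {3,4,5}:  v_{3} + v_{4} + v_{5} = v_{7}  ⇒ sig = (3; 1)
  • {1,4,5,6}:  v_{1} + v_{4} + v_{5} + v_{6} = 0  ⇒ sig = (4; —)
  • {1,2,4,6}:  v_{1} + v_{2} + v_{4} + v_{6} = v_{8}  ⇒ sig = (4; 1)
  • {2,4,5,6}:  v_{2} + v_{4} + v_{5} + v_{6} = v_{10}  ⇒ sig = (4; 1)
  • {4,5,6,7}:  v_{4} + v_{5} + v_{6} + v_{7} = v_{9}  ⇒ sig = (4; 1)

Signatures (|P|; sorted positive RHS coefficients), sorted:
{ (2; —),  (2; 1) ×4,  (2; 1,1) ×2,  (2; 1,1,1) ×3,  (2; 1,1,2),  (2; 1,2),  (2; 1,2,2),  (2; 2,2,2),  (3; 1) ×2,  (4; —),  (4; 1) ×3 }


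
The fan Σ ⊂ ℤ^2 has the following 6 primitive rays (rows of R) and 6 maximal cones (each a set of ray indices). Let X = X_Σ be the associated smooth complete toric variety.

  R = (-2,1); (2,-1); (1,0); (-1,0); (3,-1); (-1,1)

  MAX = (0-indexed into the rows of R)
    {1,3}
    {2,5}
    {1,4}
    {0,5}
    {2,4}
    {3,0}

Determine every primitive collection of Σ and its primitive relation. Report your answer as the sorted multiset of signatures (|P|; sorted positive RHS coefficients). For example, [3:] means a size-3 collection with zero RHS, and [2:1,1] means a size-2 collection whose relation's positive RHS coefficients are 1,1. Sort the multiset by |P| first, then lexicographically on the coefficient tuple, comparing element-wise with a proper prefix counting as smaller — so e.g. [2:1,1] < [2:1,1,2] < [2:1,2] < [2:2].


The 9 primitive collections of Σ (r=6, n=2):

  P = {0,1}:  v_{0} + v_{1} = 0 ; sig = [2:]
  P = {2,3}:  v_{2} + v_{3} = 0 ; sig = [2:]
  P = {0,2}:  v_{0} + v_{2} = v_{5} ; sig = [2:1]
  P = {0,4}:  v_{0} + v_{4} = v_{2} ; sig = [2:1]
  P = {1,2}:  v_{1} + v_{2} = v_{4} ; sig = [2:1]
  P = {1,5}:  v_{1} + v_{5} = v_{2} ; sig = [2:1]
  P = {3,4}:  v_{3} + v_{4} = v_{1} ; sig = [2:1]
  P = {3,5}:  v_{3} + v_{5} = v_{0} ; sig = [2:1]
  P = {4,5}:  v_{4} + v_{5} = 2·v_{2} ; sig = [2:2]

Hence PRS(X_Σ) =
    |P|=2: 9 collections, coeffs (), (), (1), (1), (1), (1), (1), (1), (2)


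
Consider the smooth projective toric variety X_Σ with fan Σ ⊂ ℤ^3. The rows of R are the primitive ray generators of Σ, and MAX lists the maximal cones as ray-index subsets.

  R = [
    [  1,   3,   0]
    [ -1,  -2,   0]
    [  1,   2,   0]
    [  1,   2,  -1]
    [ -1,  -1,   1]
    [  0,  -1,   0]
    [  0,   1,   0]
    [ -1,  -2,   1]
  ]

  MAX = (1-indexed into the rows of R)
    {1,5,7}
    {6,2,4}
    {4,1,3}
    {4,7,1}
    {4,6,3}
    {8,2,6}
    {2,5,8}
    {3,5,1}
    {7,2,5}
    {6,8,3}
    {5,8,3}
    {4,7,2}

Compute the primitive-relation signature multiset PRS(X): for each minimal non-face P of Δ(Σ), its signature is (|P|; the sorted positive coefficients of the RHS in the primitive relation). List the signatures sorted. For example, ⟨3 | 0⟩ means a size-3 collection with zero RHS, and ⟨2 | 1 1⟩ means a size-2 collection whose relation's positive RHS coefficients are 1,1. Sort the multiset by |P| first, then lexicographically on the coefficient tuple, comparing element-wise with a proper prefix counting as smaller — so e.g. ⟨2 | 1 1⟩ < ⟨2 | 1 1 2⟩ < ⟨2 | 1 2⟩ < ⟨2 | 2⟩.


|primitive collections| = 10. Relations:

  P={2,3}:  v_{2} + v_{3} = 0  so sig = ⟨2 | 0⟩
  P={4,8}:  v_{4} + v_{8} = 0  so sig = ⟨2 | 0⟩
  P={6,7}:  v_{6} + v_{7} = 0  so sig = ⟨2 | 0⟩
  P={1,2}:  v_{1} + v_{2} = v_{7}  so sig = ⟨2 | 1⟩
  P={1,6}:  v_{1} + v_{6} = v_{3}  so sig = ⟨2 | 1⟩
  P={3,7}:  v_{3} + v_{7} = v_{1}  so sig = ⟨2 | 1⟩
  P={4,5}:  v_{4} + v_{5} = v_{7}  so sig = ⟨2 | 1⟩
  P={5,6}:  v_{5} + v_{6} = v_{8}  so sig = ⟨2 | 1⟩
  P={7,8}:  v_{7} + v_{8} = v_{5}  so sig = ⟨2 | 1⟩
  P={1,8}:  v_{1} + v_{8} = v_{3} + v_{5}  so sig = ⟨2 | 1 1⟩

Signatures (|P|; sorted positive RHS coefficients), sorted:
[⟨2 | 0⟩, ⟨2 | 0⟩, ⟨2 | 0⟩, ⟨2 | 1⟩, ⟨2 | 1⟩, ⟨2 | 1⟩, ⟨2 | 1⟩, ⟨2 | 1⟩, ⟨2 | 1⟩, ⟨2 | 1 1⟩]


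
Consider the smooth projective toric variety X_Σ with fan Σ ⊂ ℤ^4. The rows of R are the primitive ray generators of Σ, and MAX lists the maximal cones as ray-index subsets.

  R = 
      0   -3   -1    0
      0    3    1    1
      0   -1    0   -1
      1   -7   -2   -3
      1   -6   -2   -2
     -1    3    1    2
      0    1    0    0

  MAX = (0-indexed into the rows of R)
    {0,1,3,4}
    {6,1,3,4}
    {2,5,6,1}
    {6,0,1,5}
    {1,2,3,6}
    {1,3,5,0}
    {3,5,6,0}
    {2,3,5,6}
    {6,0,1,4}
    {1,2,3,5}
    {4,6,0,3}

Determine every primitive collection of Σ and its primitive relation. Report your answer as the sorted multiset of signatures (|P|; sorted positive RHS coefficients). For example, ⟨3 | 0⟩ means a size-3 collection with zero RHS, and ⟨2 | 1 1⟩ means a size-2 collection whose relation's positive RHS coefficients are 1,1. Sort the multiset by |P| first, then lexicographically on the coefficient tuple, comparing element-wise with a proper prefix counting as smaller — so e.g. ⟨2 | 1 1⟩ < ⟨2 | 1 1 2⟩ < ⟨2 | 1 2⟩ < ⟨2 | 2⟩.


5 minimal non-faces of Δ(Σ) (on 7 rays):

  P={2,4}:  v_{2} + v_{4} = v_{3}  so sig = ⟨2 | 1⟩
  P={4,5}:  v_{4} + v_{5} = v_{0}  so sig = ⟨2 | 1⟩
  P={0,2}:  v_{0} + v_{2} = v_{3} + v_{5}  so sig = ⟨2 | 1 1⟩
  P={1,3,5,6}:  v_{1} + v_{3} + v_{5} + v_{6} = 0  so sig = ⟨4 | 0⟩
  P={0,1,3,6}:  v_{0} + v_{1} + v_{3} + v_{6} = v_{4}  so sig = ⟨4 | 1⟩

so the primitive-relation signature multiset is
{ ⟨2 | 1⟩ ×2,  ⟨2 | 1 1⟩,  ⟨4 | 0⟩,  ⟨4 | 1⟩ }


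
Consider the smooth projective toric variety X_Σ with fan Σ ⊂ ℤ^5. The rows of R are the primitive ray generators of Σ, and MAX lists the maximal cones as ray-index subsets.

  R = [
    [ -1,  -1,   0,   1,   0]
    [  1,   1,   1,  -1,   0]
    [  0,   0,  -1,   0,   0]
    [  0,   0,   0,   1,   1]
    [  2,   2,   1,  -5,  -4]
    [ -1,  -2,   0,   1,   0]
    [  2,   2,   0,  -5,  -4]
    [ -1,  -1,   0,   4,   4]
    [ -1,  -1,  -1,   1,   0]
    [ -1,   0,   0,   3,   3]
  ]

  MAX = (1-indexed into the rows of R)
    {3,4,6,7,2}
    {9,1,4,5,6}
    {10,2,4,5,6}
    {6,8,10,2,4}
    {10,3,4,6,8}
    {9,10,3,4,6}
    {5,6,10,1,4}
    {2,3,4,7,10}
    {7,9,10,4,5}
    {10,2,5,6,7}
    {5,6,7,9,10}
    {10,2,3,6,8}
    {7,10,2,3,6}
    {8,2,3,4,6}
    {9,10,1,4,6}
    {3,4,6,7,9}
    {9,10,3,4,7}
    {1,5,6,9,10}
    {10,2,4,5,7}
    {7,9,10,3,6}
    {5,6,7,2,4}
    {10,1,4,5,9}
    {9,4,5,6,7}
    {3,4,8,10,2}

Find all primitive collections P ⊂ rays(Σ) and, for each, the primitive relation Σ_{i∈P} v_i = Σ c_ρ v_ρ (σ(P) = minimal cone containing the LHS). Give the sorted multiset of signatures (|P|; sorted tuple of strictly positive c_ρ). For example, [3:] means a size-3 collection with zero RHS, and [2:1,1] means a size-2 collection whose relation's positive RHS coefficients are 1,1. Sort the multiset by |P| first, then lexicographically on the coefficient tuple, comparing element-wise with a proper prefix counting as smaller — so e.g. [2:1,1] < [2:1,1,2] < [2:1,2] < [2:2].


12 minimal non-faces of Δ(Σ) (on 10 rays):

  • {2,9}:  v_{2} + v_{9} = 0  →  sig = [2:]
  • {1,3}:  v_{1} + v_{3} = v_{9}  →  sig = [2:1]
  • {3,5}:  v_{3} + v_{5} = v_{7}  →  sig = [2:1]
  • {5,8}:  v_{5} + v_{8} = v_{2}  →  sig = [2:1]
  • {1,7}:  v_{1} + v_{7} = v_{5} + v_{9}  →  sig = [2:1,1]
  • {7,8}:  v_{7} + v_{8} = v_{2} + v_{3}  →  sig = [2:1,1]
  • {1,8}:  v_{1} + v_{8} = v_{4} + v_{6} + v_{10}  →  sig = [2:1,1,1]
  • {1,2}:  v_{1} + v_{2} = v_{4} + v_{5} + v_{6} + v_{10}  →  sig = [2:1,1,1,1]
  • {8,9}:  v_{8} + v_{9} = v_{3} + v_{4} + v_{6} + v_{10}  →  sig = [2:1,1,1,1]
  • {4,6,7,10}:  v_{4} + v_{6} + v_{7} + v_{10} = 0  →  sig = [4:]
  • {2,3,4,6,10}:  v_{2} + v_{3} + v_{4} + v_{6} + v_{10} = v_{8}  →  sig = [5:1]
  • {4,5,6,9,10}:  v_{4} + v_{5} + v_{6} + v_{9} + v_{10} = v_{1}  →  sig = [5:1]

so the primitive-relation signature multiset is
    [2:]
    [2:1]
    [2:1]
    [2:1]
    [2:1,1]
    [2:1,1]
    [2:1,1,1]
    [2:1,1,1,1]
    [2:1,1,1,1]
    [4:]
    [5:1]
    [5:1]


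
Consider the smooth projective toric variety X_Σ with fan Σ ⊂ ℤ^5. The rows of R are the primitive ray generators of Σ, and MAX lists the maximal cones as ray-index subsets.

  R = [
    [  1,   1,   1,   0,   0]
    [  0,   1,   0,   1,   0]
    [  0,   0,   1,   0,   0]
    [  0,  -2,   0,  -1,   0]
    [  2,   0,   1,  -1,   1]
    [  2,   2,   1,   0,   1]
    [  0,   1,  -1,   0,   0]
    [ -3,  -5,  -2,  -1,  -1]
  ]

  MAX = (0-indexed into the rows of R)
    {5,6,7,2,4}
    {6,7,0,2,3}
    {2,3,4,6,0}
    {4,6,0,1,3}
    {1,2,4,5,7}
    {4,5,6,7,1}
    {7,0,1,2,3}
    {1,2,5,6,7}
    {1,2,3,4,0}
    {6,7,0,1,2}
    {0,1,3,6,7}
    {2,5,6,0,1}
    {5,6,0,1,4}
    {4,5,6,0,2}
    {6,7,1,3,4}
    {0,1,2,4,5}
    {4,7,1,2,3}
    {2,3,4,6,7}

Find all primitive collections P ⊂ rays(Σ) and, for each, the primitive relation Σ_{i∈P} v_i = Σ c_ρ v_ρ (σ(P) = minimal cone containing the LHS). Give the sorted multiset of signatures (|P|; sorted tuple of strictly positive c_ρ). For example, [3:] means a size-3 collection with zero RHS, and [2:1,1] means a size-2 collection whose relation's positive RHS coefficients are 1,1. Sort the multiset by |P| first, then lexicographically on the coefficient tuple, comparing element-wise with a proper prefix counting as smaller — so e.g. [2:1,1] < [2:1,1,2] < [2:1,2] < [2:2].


5 minimal non-faces of Δ(Σ) (on 8 rays):

  P={3,5}:  v_{3} + v_{5} = v_{4} ; sig = [2:1]
  P={0,5,7}:  v_{0} + v_{5} + v_{7} = v_{3} ; sig = [3:1]
  P={0,4,7}:  v_{0} + v_{4} + v_{7} = 2·v_{3} ; sig = [3:2]
  P={1,2,3,6}:  v_{1} + v_{2} + v_{3} + v_{6} = 0 ; sig = [4:]
  P={1,2,4,6}:  v_{1} + v_{2} + v_{4} + v_{6} = v_{5} ; sig = [4:1]

Sorted signature multiset PRS(X):
    [2:1]
    [3:1]
    [3:2]
    [4:]
    [4:1]


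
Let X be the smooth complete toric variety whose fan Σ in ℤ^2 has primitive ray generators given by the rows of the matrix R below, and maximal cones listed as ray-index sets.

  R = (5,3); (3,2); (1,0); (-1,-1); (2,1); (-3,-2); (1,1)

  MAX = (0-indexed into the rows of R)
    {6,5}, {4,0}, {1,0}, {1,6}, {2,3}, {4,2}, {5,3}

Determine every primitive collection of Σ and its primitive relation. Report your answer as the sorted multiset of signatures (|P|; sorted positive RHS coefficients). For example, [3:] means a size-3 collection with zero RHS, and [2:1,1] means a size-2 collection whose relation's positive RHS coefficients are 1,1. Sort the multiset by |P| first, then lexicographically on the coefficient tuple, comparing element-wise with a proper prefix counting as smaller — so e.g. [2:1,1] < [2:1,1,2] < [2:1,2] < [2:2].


Primitive collections (14):

  P = {1,5}:  v_{1} + v_{5} = 0  so sig = [2:]
  P = {3,6}:  v_{3} + v_{6} = 0  so sig = [2:]
  P = {0,5}:  v_{0} + v_{5} = v_{4}  so sig = [2:1]
  P = {1,3}:  v_{1} + v_{3} = v_{4}  so sig = [2:1]
  P = {1,4}:  v_{1} + v_{4} = v_{0}  so sig = [2:1]
  P = {2,6}:  v_{2} + v_{6} = v_{4}  so sig = [2:1]
  P = {3,4}:  v_{3} + v_{4} = v_{2}  so sig = [2:1]
  P = {4,5}:  v_{4} + v_{5} = v_{3}  so sig = [2:1]
  P = {4,6}:  v_{4} + v_{6} = v_{1}  so sig = [2:1]
  P = {0,3}:  v_{0} + v_{3} = 2·v_{4}  so sig = [2:2]
  P = {0,6}:  v_{0} + v_{6} = 2·v_{1}  so sig = [2:2]
  P = {1,2}:  v_{1} + v_{2} = 2·v_{4}  so sig = [2:2]
  P = {2,5}:  v_{2} + v_{5} = 2·v_{3}  so sig = [2:2]
  P = {0,2}:  v_{0} + v_{2} = 3·v_{4}  so sig = [2:3]

so the primitive-relation signature multiset is
    |P|=2: 14 collections, coeffs (), (), (1), (1), (1), (1), (1), (1), (1), (2), (2), (2), (2), (3)


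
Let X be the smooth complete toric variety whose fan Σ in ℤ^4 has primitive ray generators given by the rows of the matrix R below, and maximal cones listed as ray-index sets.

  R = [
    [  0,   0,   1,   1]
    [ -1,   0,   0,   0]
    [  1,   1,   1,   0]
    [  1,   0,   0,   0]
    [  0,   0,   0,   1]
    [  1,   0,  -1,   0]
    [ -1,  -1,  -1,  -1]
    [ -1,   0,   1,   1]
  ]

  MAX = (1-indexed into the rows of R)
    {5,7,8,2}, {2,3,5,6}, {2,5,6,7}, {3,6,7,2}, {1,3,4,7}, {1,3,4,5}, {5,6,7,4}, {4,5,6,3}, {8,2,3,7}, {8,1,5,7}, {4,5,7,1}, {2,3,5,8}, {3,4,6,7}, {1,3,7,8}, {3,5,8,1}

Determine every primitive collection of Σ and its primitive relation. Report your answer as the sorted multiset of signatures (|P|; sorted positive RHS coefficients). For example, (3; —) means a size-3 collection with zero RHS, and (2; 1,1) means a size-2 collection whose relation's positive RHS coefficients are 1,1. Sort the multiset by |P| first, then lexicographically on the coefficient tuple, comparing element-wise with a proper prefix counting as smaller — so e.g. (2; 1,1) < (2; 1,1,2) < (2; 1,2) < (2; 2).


Δ(Σ) — 8 vertices, 6 min non-faces:

  P={2,4}:  v_{2} + v_{4} = 0 — sig = (2; —)
  P={1,2}:  v_{1} + v_{2} = v_{8} — sig = (2; 1)
  P={4,8}:  v_{4} + v_{8} = v_{1} — sig = (2; 1)
  P={6,8}:  v_{6} + v_{8} = v_{5} — sig = (2; 1)
  P={1,6}:  v_{1} + v_{6} = v_{4} + v_{5} — sig = (2; 1,1)
  P={3,5,7}:  v_{3} + v_{5} + v_{7} = 0 — sig = (3; —)

Sorted signature multiset PRS(X):
    |P|=2: 5 collections, coeffs (), (1), (1), (1), (1,1)
    |P|=3: 1 collection, coeffs ()


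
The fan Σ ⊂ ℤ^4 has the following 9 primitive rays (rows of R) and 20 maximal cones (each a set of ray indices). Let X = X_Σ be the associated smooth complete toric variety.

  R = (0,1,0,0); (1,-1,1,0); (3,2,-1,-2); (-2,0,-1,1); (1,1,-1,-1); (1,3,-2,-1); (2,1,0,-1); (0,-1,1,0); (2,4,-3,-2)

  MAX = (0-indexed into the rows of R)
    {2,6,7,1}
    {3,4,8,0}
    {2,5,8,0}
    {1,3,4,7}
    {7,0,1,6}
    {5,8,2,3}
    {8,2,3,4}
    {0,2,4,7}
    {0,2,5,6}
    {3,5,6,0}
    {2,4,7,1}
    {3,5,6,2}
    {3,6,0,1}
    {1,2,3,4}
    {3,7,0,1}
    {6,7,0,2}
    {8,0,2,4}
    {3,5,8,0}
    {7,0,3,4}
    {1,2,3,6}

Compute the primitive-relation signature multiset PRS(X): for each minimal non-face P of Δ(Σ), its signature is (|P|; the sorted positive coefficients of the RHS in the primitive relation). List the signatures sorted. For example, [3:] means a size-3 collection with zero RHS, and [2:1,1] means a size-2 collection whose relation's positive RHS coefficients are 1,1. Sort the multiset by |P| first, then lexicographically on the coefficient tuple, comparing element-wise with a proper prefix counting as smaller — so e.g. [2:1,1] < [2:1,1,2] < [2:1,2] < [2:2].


12 collections generate NE(X_Σ); each relation:

  {4,5}:  v_{4} + v_{5} = v_{8} ; sig = [2:1]
  {4,6}:  v_{4} + v_{6} = v_{2} ; sig = [2:1]
  {5,7}:  v_{5} + v_{7} = v_{0} + v_{4} ; sig = [2:1,1]
  {6,8}:  v_{6} + v_{8} = v_{2} + v_{5} ; sig = [2:1,1]
  {1,8}:  v_{1} + v_{8} = v_{2} + v_{3} + v_{6} ; sig = [2:1,1,1]
  {1,5}:  v_{1} + v_{5} = v_{3} + 2·v_{6} ; sig = [2:1,2]
  {7,8}:  v_{7} + v_{8} = v_{0} + 2·v_{4} ; sig = [2:1,2]
  {3,6,7}:  v_{3} + v_{6} + v_{7} = 0 ; sig = [3:]
  {0,1,4}:  v_{0} + v_{1} + v_{4} = v_{6} ; sig = [3:1]
  {0,2,3}:  v_{0} + v_{2} + v_{3} = v_{5} ; sig = [3:1]
  {2,3,7}:  v_{2} + v_{3} + v_{7} = v_{4} ; sig = [3:1]
  {0,1,2}:  v_{0} + v_{1} + v_{2} = 2·v_{6} ; sig = [3:2]

Sorted signature multiset PRS(X):
    |P|=2: 7 collections, coeffs (1), (1), (1,1), (1,1), (1,1,1), (1,2), (1,2)
    |P|=3: 5 collections, coeffs (), (1), (1), (1), (2)


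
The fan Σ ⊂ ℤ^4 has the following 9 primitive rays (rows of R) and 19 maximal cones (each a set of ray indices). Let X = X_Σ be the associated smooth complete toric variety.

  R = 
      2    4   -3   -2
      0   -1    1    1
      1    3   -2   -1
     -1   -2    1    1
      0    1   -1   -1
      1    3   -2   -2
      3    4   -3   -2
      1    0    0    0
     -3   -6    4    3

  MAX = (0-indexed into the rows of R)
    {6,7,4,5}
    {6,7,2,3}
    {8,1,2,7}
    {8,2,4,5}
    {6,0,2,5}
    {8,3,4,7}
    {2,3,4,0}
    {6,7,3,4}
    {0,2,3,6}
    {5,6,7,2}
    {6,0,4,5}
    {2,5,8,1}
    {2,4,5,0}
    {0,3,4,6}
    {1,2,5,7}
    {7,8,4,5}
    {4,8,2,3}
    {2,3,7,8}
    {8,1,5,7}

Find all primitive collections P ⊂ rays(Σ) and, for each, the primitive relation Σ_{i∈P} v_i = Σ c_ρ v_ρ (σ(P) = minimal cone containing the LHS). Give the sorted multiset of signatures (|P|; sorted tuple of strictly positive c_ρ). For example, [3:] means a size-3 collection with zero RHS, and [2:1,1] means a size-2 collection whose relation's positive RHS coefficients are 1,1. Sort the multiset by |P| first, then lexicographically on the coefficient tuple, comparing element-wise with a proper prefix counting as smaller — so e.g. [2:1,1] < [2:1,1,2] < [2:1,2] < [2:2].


|primitive collections| = 11. Relations:

  • {1,4}:  v_{1} + v_{4} = 0  →  sig = [2:]
  • {0,7}:  v_{0} + v_{7} = v_{6}  →  sig = [2:1]
  • {0,8}:  v_{0} + v_{8} = v_{3}  →  sig = [2:1]
  • {3,5}:  v_{3} + v_{5} = v_{4}  →  sig = [2:1]
  • {0,1}:  v_{0} + v_{1} = v_{2} + v_{7}  →  sig = [2:1,1]
  • {6,8}:  v_{6} + v_{8} = v_{3} + v_{7}  →  sig = [2:1,1]
  • {1,3}:  v_{1} + v_{3} = v_{2} + v_{7} + v_{8}  →  sig = [2:1,1,1]
  • {1,6}:  v_{1} + v_{6} = v_{2} + 2·v_{7}  →  sig = [2:1,2]
  • {2,4,7}:  v_{2} + v_{4} + v_{7} = v_{0}  →  sig = [3:1]
  • {2,4,6}:  v_{2} + v_{4} + v_{6} = 2·v_{0}  →  sig = [3:2]
  • {2,5,7,8}:  v_{2} + v_{5} + v_{7} + v_{8} = 0  →  sig = [4:]

Sorted signature multiset PRS(X):
    [2:]
    [2:1]
    [2:1]
    [2:1]
    [2:1,1]
    [2:1,1]
    [2:1,1,1]
    [2:1,2]
    [3:1]
    [3:2]
    [4:]


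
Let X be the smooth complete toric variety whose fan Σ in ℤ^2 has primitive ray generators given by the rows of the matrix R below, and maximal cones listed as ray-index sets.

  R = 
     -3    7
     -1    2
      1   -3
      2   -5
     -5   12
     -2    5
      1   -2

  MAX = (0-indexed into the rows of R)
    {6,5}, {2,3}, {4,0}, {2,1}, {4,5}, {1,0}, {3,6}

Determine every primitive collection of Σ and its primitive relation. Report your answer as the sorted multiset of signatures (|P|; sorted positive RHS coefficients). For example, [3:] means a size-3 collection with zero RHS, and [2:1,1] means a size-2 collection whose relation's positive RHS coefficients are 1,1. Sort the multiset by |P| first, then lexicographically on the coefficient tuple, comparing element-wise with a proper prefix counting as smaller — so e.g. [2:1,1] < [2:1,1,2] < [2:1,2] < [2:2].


Δ(Σ) — 7 vertices, 14 min non-faces:

  P = {1,6}:  v_{1} + v_{6} = 0  →  sig = [2:]
  P = {3,5}:  v_{3} + v_{5} = 0  →  sig = [2:]
  P = {0,3}:  v_{0} + v_{3} = v_{1}  →  sig = [2:1]
  P = {0,5}:  v_{0} + v_{5} = v_{4}  →  sig = [2:1]
  P = {0,6}:  v_{0} + v_{6} = v_{5}  →  sig = [2:1]
  P = {1,3}:  v_{1} + v_{3} = v_{2}  →  sig = [2:1]
  P = {1,5}:  v_{1} + v_{5} = v_{0}  →  sig = [2:1]
  P = {2,5}:  v_{2} + v_{5} = v_{1}  →  sig = [2:1]
  P = {2,6}:  v_{2} + v_{6} = v_{3}  →  sig = [2:1]
  P = {3,4}:  v_{3} + v_{4} = v_{0}  →  sig = [2:1]
  P = {2,4}:  v_{2} + v_{4} = v_{0} + v_{1}  →  sig = [2:1,1]
  P = {0,2}:  v_{0} + v_{2} = 2·v_{1}  →  sig = [2:2]
  P = {1,4}:  v_{1} + v_{4} = 2·v_{0}  →  sig = [2:2]
  P = {4,6}:  v_{4} + v_{6} = 2·v_{5}  →  sig = [2:2]

Signatures (|P|; sorted positive RHS coefficients), sorted:
[[2:], [2:], [2:1], [2:1], [2:1], [2:1], [2:1], [2:1], [2:1], [2:1], [2:1,1], [2:2], [2:2], [2:2]]


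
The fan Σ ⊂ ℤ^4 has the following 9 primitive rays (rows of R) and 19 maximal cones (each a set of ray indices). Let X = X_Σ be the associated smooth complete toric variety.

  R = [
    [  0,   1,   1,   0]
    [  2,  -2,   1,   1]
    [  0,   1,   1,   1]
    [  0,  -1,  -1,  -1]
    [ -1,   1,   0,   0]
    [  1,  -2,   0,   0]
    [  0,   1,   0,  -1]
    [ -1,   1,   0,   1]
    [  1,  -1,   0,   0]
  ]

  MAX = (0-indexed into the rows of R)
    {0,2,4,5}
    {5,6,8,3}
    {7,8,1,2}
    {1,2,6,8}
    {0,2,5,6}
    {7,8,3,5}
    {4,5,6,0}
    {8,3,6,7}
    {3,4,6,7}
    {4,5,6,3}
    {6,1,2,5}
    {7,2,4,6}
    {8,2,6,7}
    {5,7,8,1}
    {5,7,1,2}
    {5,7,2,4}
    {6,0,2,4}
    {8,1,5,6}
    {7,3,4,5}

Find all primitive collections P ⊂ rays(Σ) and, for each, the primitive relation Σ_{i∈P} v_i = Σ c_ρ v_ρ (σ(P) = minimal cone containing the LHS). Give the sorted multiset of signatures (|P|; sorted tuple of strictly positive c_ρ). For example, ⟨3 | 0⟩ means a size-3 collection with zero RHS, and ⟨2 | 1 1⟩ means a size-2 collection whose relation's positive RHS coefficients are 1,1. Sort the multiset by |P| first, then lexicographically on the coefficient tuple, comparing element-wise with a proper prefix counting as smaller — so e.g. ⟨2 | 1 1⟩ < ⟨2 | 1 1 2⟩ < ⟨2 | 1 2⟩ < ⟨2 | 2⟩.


Σ has 12 primitive collections:

  P = {2,3}:  v_{2} + v_{3} = 0 ; sig = ⟨2 | 0⟩
  P = {4,8}:  v_{4} + v_{8} = 0 ; sig = ⟨2 | 0⟩
  P = {0,7}:  v_{0} + v_{7} = v_{2} + v_{4} ; sig = ⟨2 | 1 1⟩
  P = {1,3}:  v_{1} + v_{3} = v_{5} + v_{8} ; sig = ⟨2 | 1 1⟩
  P = {1,4}:  v_{1} + v_{4} = v_{2} + v_{5} ; sig = ⟨2 | 1 1⟩
  P = {0,3}:  v_{0} + v_{3} = v_{4} + v_{5} + v_{6} ; sig = ⟨2 | 1 1 1⟩
  P = {0,8}:  v_{0} + v_{8} = v_{2} + v_{5} + v_{6} ; sig = ⟨2 | 1 1 1⟩
  P = {0,1}:  v_{0} + v_{1} = 2·v_{2} + 2·v_{5} + v_{6} ; sig = ⟨2 | 1 2 2⟩
  P = {5,6,7}:  v_{5} + v_{6} + v_{7} = 0 ; sig = ⟨3 | 0⟩
  P = {2,5,8}:  v_{2} + v_{5} + v_{8} = v_{1} ; sig = ⟨3 | 1⟩
  P = {1,6,7}:  v_{1} + v_{6} + v_{7} = v_{2} + v_{8} ; sig = ⟨3 | 1 1⟩
  P = {2,4,5,6}:  v_{2} + v_{4} + v_{5} + v_{6} = v_{0} ; sig = ⟨4 | 1⟩

Hence PRS(X_Σ) =
    |P|=2: 8 collections, coeffs (), (), (1,1), (1,1), (1,1), (1,1,1), (1,1,1), (1,2,2)
    |P|=3: 3 collections, coeffs (), (1), (1,1)
    |P|=4: 1 collection, coeffs (1)


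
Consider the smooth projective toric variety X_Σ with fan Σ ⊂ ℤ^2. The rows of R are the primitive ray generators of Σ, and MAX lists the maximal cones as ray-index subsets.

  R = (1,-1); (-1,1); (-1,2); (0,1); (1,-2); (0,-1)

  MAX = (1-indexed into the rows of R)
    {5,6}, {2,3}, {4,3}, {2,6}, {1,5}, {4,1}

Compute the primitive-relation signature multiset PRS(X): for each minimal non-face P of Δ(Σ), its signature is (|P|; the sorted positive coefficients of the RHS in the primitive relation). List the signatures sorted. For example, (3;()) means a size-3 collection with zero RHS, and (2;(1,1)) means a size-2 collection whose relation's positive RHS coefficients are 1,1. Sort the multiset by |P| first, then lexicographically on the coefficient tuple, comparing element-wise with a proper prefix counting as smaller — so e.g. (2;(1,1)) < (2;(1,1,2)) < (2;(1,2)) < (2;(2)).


9 minimal non-faces of Δ(Σ) (on 6 rays):

  P={1,2}:  v_{1} + v_{2} = 0 ; sig = (2;())
  P={3,5}:  v_{3} + v_{5} = 0 ; sig = (2;())
  P={4,6}:  v_{4} + v_{6} = 0 ; sig = (2;())
  P={1,3}:  v_{1} + v_{3} = v_{4} ; sig = (2;(1))
  P={1,6}:  v_{1} + v_{6} = v_{5} ; sig = (2;(1))
  P={2,4}:  v_{2} + v_{4} = v_{3} ; sig = (2;(1))
  P={2,5}:  v_{2} + v_{5} = v_{6} ; sig = (2;(1))
  P={3,6}:  v_{3} + v_{6} = v_{2} ; sig = (2;(1))
  P={4,5}:  v_{4} + v_{5} = v_{1} ; sig = (2;(1))

Sorted signature multiset PRS(X):
    |P|=2: 9 collections, coeffs (), (), (), (1), (1), (1), (1), (1), (1)


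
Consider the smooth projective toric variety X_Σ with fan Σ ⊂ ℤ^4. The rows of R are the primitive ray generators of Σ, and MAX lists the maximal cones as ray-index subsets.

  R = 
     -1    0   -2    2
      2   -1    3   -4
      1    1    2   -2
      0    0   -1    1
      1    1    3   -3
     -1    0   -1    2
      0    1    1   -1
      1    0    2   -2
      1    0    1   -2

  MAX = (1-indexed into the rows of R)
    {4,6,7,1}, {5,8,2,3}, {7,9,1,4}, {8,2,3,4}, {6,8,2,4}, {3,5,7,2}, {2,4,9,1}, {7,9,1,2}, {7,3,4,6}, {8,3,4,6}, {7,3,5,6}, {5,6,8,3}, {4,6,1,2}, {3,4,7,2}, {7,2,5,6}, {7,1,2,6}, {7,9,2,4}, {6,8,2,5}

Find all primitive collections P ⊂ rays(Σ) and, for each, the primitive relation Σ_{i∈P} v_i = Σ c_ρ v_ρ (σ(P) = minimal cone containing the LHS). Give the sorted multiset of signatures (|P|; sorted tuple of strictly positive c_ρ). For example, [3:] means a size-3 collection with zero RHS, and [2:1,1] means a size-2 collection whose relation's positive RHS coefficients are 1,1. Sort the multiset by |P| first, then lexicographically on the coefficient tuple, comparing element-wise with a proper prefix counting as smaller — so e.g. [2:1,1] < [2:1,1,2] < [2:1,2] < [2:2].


The 12 primitive collections of Σ (r=9, n=4):

  {1,8}:  v_{1} + v_{8} = 0 — sig = [2:]
  {6,9}:  v_{6} + v_{9} = 0 — sig = [2:]
  {1,5}:  v_{1} + v_{5} = v_{7} — sig = [2:1]
  {4,5}:  v_{4} + v_{5} = v_{3} — sig = [2:1]
  {7,8}:  v_{7} + v_{8} = v_{5} — sig = [2:1]
  {1,3}:  v_{1} + v_{3} = v_{4} + v_{7} — sig = [2:1,1]
  {8,9}:  v_{8} + v_{9} = v_{2} + v_{4} + v_{7} — sig = [2:1,1,1]
  {5,9}:  v_{5} + v_{9} = v_{2} + v_{4} + 2·v_{7} — sig = [2:1,1,2]
  {3,9}:  v_{3} + v_{9} = v_{2} + 2·v_{4} + 2·v_{7} — sig = [2:1,2,2]
  {2,3,6}:  v_{2} + v_{3} + v_{6} = 2·v_{8} — sig = [3:2]
  {1,2,4,7}:  v_{1} + v_{2} + v_{4} + v_{7} = v_{9} — sig = [4:1]
  {2,4,6,7}:  v_{2} + v_{4} + v_{6} + v_{7} = v_{8} — sig = [4:1]

Signatures (|P|; sorted positive RHS coefficients), sorted:
[[2:], [2:], [2:1], [2:1], [2:1], [2:1,1], [2:1,1,1], [2:1,1,2], [2:1,2,2], [3:2], [4:1], [4:1]]


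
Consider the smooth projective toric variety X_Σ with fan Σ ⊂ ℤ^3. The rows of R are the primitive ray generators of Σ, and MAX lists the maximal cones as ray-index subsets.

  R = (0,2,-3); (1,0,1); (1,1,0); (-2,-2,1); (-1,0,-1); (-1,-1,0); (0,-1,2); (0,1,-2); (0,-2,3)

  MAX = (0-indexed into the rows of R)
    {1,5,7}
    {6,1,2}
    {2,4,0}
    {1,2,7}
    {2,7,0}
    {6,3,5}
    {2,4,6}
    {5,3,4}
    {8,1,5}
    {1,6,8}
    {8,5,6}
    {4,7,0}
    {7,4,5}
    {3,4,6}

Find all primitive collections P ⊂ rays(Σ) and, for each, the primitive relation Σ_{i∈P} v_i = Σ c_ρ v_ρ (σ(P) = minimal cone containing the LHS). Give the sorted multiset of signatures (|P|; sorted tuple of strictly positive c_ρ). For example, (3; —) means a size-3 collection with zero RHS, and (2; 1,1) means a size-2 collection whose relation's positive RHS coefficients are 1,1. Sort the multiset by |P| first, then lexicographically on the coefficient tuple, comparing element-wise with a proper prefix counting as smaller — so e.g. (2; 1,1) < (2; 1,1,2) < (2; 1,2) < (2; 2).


18 collections generate NE(X_Σ); each relation:

  P = {0,8}:  v_{0} + v_{8} = 0 ; sig = (2; —)
  P = {1,4}:  v_{1} + v_{4} = 0 ; sig = (2; —)
  P = {2,5}:  v_{2} + v_{5} = 0 ; sig = (2; —)
  P = {6,7}:  v_{6} + v_{7} = 0 ; sig = (2; —)
  P = {0,1}:  v_{0} + v_{1} = v_{2} + v_{7} ; sig = (2; 1,1)
  P = {0,5}:  v_{0} + v_{5} = v_{4} + v_{7} ; sig = (2; 1,1)
  P = {0,6}:  v_{0} + v_{6} = v_{2} + v_{4} ; sig = (2; 1,1)
  P = {1,3}:  v_{1} + v_{3} = v_{5} + v_{6} ; sig = (2; 1,1)
  P = {2,3}:  v_{2} + v_{3} = v_{4} + v_{6} ; sig = (2; 1,1)
  P = {2,8}:  v_{2} + v_{8} = v_{1} + v_{6} ; sig = (2; 1,1)
  P = {3,7}:  v_{3} + v_{7} = v_{4} + v_{5} ; sig = (2; 1,1)
  P = {4,8}:  v_{4} + v_{8} = v_{5} + v_{6} ; sig = (2; 1,1)
  P = {7,8}:  v_{7} + v_{8} = v_{1} + v_{5} ; sig = (2; 1,1)
  P = {0,3}:  v_{0} + v_{3} = 2·v_{4} ; sig = (2; 2)
  P = {3,8}:  v_{3} + v_{8} = 2·v_{5} + 2·v_{6} ; sig = (2; 2,2)
  P = {1,5,6}:  v_{1} + v_{5} + v_{6} = v_{8} ; sig = (3; 1)
  P = {2,4,7}:  v_{2} + v_{4} + v_{7} = v_{0} ; sig = (3; 1)
  P = {4,5,6}:  v_{4} + v_{5} + v_{6} = v_{3} ; sig = (3; 1)

so the primitive-relation signature multiset is
[(2; —), (2; —), (2; —), (2; —), (2; 1,1), (2; 1,1), (2; 1,1), (2; 1,1), (2; 1,1), (2; 1,1), (2; 1,1), (2; 1,1), (2; 1,1), (2; 2), (2; 2,2), (3; 1), (3; 1), (3; 1)]


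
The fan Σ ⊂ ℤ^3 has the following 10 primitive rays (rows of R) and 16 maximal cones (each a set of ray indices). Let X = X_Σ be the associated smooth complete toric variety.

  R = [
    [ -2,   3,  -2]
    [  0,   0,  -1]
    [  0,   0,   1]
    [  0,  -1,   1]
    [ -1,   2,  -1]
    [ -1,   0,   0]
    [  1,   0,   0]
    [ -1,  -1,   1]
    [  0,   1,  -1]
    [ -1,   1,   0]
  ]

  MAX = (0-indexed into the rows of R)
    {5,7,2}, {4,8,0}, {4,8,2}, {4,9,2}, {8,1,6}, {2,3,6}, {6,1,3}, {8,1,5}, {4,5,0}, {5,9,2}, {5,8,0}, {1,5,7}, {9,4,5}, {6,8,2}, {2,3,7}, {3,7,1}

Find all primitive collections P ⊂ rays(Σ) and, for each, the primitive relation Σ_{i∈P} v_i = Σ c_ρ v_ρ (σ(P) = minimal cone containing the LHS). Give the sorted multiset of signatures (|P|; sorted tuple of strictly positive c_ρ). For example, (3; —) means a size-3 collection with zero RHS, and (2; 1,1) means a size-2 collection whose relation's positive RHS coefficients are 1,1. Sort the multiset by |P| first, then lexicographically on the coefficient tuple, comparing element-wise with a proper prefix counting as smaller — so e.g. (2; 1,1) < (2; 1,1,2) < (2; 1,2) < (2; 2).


Minimal non-faces — 24 found among 10 rays, 16 max cones:

  P={1,2}:  v_{1} + v_{2} = 0 ; sig = (2; —)
  P={3,8}:  v_{3} + v_{8} = 0 ; sig = (2; —)
  P={5,6}:  v_{5} + v_{6} = 0 ; sig = (2; —)
  P={3,4}:  v_{3} + v_{4} = v_{9} ; sig = (2; 1)
  P={3,5}:  v_{3} + v_{5} = v_{7} ; sig = (2; 1)
  P={6,7}:  v_{6} + v_{7} = v_{3} ; sig = (2; 1)
  P={7,8}:  v_{7} + v_{8} = v_{5} ; sig = (2; 1)
  P={8,9}:  v_{8} + v_{9} = v_{4} ; sig = (2; 1)
  P={0,2}:  v_{0} + v_{2} = v_{4} + v_{9} ; sig = (2; 1,1)
  P={0,3}:  v_{0} + v_{3} = v_{4} + v_{5} ; sig = (2; 1,1)
  P={0,6}:  v_{0} + v_{6} = v_{4} + v_{8} ; sig = (2; 1,1)
  P={1,9}:  v_{1} + v_{9} = v_{5} + v_{8} ; sig = (2; 1,1)
  P={3,9}:  v_{3} + v_{9} = v_{2} + v_{5} ; sig = (2; 1,1)
  P={4,7}:  v_{4} + v_{7} = v_{5} + v_{9} ; sig = (2; 1,1)
  P={6,9}:  v_{6} + v_{9} = v_{2} + v_{8} ; sig = (2; 1,1)
  P={0,7}:  v_{0} + v_{7} = v_{4} + 2·v_{5} ; sig = (2; 1,2)
  P={0,9}:  v_{0} + v_{9} = 2·v_{4} + v_{5} ; sig = (2; 1,2)
  P={1,4}:  v_{1} + v_{4} = v_{5} + 2·v_{8} ; sig = (2; 1,2)
  P={4,6}:  v_{4} + v_{6} = v_{2} + 2·v_{8} ; sig = (2; 1,2)
  P={7,9}:  v_{7} + v_{9} = v_{2} + 2·v_{5} ; sig = (2; 1,2)
  P={0,1}:  v_{0} + v_{1} = 2·v_{5} + 3·v_{8} ; sig = (2; 2,3)
  P={2,5,8}:  v_{2} + v_{5} + v_{8} = v_{9} ; sig = (3; 1)
  P={4,5,8}:  v_{4} + v_{5} + v_{8} = v_{0} ; sig = (3; 1)
  P={2,4,5}:  v_{2} + v_{4} + v_{5} = 2·v_{9} ; sig = (3; 2)

Signatures (|P|; sorted positive RHS coefficients), sorted:
{ (2; —) ×3,  (2; 1) ×5,  (2; 1,1) ×7,  (2; 1,2) ×5,  (2; 2,3),  (3; 1) ×2,  (3; 2) }
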